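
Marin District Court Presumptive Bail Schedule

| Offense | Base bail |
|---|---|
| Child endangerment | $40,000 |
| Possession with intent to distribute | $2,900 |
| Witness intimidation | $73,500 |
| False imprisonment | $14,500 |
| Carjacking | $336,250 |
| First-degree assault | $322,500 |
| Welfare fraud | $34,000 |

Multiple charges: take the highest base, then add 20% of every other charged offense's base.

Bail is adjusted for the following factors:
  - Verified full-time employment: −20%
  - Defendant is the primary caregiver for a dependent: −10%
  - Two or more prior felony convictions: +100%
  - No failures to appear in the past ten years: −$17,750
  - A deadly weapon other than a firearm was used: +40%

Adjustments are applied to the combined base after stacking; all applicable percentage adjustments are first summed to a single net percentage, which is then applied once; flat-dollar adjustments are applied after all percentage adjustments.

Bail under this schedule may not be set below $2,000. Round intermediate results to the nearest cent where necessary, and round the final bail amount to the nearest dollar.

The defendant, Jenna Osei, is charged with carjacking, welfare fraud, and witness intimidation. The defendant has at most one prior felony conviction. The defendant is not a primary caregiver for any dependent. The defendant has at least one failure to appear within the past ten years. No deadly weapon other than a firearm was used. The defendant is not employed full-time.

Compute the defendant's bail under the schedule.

Base amounts from the schedule: carjacking $336,250; welfare fraud $34,000; witness intimidation $73,500.
Stacking rule: highest base plus 20% of each additional charge. Highest is carjacking at $336,250. Additional: $34,000 × 20% = $6,800; $73,500 × 20% = $14,700. Combined base = $336,250 + $21,500 = $357,750.
No adjustment factors apply to this defendant.
$357,750 is at or above the $2,000 minimum.

$357,750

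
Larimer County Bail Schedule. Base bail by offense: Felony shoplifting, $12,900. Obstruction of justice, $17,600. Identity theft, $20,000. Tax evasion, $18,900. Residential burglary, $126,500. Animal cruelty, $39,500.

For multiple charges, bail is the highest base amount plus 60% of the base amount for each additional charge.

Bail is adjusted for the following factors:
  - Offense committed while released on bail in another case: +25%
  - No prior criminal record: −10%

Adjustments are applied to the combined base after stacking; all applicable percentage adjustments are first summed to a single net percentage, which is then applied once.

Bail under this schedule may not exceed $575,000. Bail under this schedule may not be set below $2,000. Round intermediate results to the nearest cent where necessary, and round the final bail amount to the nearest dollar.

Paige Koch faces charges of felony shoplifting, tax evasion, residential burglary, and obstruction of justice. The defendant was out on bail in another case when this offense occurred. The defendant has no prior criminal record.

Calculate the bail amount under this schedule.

Base amounts from the schedule: felony shoplifting $12,900; tax evasion $18,900; residential burglary $126,500; obstruction of justice $17,600.
Stacking rule: highest base plus 60% of each additional charge. Highest is residential burglary at $126,500. Additional: $12,900 × 60% = $7,740; $18,900 × 60% = $11,340; $17,600 × 60% = $10,560. Combined base = $126,500 + $29,640 = $156,140.
Net percentage adjustment: +25% −10% = +15%. $156,140 × 1.15 = $179,561.
$179,561 is within the $575,000 maximum.
$179,561 is at or above the $2,000 minimum.

$179,561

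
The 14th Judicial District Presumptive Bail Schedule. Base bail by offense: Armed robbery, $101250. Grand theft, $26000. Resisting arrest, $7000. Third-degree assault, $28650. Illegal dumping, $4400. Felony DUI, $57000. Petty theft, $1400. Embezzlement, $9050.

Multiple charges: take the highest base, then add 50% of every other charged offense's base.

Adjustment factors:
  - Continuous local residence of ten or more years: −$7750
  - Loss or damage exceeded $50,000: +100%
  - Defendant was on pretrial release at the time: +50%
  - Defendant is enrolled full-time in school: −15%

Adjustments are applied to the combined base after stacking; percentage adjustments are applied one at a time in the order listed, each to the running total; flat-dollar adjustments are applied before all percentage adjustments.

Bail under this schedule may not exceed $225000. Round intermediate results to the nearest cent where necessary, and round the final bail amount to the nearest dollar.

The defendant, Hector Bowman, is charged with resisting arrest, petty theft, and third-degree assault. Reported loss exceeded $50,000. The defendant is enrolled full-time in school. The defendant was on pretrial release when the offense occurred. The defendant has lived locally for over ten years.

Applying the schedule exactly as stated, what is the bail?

Base amounts from the schedule: resisting arrest $7000; petty theft $1400; third-degree assault $28650.
Stacking rule: highest base plus 50% of each additional charge. Highest is third-degree assault at $28650. Additional: $7000 × 50% = $3500; $1400 × 50% = $700. Combined base = $28650 + $4200 = $32850.
Continuous local residence of ten or more years (−$7750 flat): $32850 − $7750 = $25100.
Loss or damage exceeded $50,000 (+100%): $25100 × 2 = $50200.
Defendant was on pretrial release at the time (+50%): $50200 × 1.5 = $75300.
Defendant is enrolled full-time in school (−15%): $75300 × 0.85 = $64005.
$64005 is within the $225000 maximum.

$64005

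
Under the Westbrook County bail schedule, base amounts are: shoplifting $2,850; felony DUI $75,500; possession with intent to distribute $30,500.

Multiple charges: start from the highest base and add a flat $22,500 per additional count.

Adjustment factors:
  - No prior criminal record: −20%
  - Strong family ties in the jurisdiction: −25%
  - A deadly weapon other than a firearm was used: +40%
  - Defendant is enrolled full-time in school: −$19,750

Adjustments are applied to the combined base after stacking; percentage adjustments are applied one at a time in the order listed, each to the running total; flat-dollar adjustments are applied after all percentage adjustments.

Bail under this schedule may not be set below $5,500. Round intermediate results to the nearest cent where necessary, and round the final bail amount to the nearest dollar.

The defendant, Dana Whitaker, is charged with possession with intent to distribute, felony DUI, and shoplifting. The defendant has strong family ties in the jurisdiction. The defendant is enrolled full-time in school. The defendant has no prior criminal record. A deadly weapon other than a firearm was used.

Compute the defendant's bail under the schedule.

$81,470

Base amounts from the schedule: possession with intent to distribute $30,500; felony DUI $75,500; shoplifting $2,850.
Stacking rule: highest base plus $22,500 per additional charge. Highest is felony DUI at $75,500; 2 additional charges → +$45,000. Combined base = $120,500.
No prior criminal record (−20%): $120,500 × 0.8 = $96,400.
Strong family ties in the jurisdiction (−25%): $96,400 × 0.75 = $72,300.
A deadly weapon other than a firearm was used (+40%): $72,300 × 1.4 = $101,220.
Defendant is enrolled full-time in school (−$19,750 flat): $101,220 − $19,750 = $81,470.
$81,470 is at or above the $5,500 minimum.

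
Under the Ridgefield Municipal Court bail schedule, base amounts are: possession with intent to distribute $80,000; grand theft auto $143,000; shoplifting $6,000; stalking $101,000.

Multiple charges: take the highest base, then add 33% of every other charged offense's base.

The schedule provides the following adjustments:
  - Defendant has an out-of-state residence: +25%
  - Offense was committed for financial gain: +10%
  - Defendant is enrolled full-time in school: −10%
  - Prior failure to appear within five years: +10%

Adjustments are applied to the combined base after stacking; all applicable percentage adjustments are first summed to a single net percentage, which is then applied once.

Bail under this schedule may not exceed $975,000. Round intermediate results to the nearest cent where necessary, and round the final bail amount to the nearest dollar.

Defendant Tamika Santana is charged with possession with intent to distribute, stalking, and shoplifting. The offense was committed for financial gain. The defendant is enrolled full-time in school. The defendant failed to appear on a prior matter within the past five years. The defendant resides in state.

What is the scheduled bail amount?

Base amounts from the schedule: possession with intent to distribute $80,000; stalking $101,000; shoplifting $6,000.
Stacking rule: highest base plus 33% of each additional charge. Highest is stalking at $101,000. Additional: $80,000 × 33% = $26,400; $6,000 × 33% = $1,980. Combined base = $101,000 + $28,380 = $129,380.
Net percentage adjustment: +10% −10% +10% = +10%. $129,380 × 1.1 = $142,318.
$142,318 is within the $975,000 maximum.

$142,318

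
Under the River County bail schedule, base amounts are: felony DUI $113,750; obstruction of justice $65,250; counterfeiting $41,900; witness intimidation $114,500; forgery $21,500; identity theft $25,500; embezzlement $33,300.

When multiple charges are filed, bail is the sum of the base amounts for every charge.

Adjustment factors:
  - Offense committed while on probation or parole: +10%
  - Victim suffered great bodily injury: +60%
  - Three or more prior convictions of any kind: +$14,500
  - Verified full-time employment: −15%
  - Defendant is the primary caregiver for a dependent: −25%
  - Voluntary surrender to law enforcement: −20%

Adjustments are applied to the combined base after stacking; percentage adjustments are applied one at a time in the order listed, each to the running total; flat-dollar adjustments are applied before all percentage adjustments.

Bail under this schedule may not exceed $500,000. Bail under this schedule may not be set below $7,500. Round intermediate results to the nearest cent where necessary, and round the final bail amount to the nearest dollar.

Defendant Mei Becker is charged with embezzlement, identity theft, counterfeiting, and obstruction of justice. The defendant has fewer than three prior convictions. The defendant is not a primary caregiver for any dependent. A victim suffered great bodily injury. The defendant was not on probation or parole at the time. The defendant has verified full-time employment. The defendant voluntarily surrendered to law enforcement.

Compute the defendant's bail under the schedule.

Base amounts from the schedule: embezzlement $33,300; identity theft $25,500; counterfeiting $41,900; obstruction of justice $65,250.
Stacking rule: sum of all bases. $33,300 + $25,500 + $41,900 + $65,250 = $165,950.
Victim suffered great bodily injury (+60%): $165,950 × 1.6 = $265,520.
Verified full-time employment (−15%): $265,520 × 0.85 = $225,692.
Voluntary surrender to law enforcement (−20%): $225,692 × 0.8 = $180,553.60.
$180,553.60 is within the $500,000 maximum.
$180,553.60 is at or above the $7,500 minimum.
Rounded to the nearest dollar: $180,554.

$180,554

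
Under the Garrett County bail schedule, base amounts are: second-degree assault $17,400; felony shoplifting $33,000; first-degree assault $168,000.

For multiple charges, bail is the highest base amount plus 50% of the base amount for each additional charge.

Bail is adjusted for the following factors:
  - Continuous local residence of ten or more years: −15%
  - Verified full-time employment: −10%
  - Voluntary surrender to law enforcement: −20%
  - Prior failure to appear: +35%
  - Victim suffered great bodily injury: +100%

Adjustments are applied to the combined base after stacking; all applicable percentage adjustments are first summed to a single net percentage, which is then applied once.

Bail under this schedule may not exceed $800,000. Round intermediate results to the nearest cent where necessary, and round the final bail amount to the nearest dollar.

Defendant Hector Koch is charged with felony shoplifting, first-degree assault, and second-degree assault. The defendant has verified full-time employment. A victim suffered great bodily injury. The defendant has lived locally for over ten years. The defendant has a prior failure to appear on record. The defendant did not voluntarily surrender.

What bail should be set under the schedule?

Base amounts from the schedule: felony shoplifting $33,000; first-degree assault $168,000; second-degree assault $17,400.
Stacking rule: highest base plus 50% of each additional charge. Highest is first-degree assault at $168,000. Additional: $33,000 × 50% = $16,500; $17,400 × 50% = $8,700. Combined base = $168,000 + $25,200 = $193,200.
Net percentage adjustment: −15% −10% +35% +100% = +110%. $193,200 × 2.1 = $405,720.
$405,720 is within the $800,000 maximum.

$405,720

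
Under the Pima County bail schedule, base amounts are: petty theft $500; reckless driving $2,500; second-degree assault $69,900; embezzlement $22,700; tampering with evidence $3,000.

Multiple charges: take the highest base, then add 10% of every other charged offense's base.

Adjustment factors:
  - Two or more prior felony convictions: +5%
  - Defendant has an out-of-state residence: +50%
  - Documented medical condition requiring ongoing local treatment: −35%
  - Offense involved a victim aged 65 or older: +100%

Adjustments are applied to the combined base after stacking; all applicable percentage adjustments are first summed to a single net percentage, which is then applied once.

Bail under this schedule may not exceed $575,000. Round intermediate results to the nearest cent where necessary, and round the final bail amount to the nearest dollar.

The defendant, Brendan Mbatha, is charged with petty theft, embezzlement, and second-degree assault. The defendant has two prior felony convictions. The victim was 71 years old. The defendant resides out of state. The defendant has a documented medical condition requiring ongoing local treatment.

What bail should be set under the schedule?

Base amounts from the schedule: petty theft $500; embezzlement $22,700; second-degree assault $69,900.
Stacking rule: highest base plus 10% of each additional charge. Highest is second-degree assault at $69,900. Additional: $500 × 10% = $50; $22,700 × 10% = $2,270. Combined base = $69,900 + $2,320 = $72,220.
Net percentage adjustment: +5% +50% −35% +100% = +120%. $72,220 × 2.2 = $158,884.
$158,884 is within the $575,000 maximum.

$158,884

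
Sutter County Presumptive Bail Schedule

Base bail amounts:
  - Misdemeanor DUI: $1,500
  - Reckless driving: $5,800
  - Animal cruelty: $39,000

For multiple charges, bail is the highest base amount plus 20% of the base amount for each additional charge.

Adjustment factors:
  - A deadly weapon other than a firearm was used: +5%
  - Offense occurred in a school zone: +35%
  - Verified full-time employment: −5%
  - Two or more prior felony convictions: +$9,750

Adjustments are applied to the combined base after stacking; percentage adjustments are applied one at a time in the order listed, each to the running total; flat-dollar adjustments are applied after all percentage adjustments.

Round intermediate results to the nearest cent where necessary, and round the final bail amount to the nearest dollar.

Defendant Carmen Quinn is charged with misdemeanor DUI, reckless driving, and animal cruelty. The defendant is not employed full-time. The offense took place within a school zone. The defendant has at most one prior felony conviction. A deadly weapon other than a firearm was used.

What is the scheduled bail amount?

$57,352

Base amounts from the schedule: misdemeanor DUI $1,500; reckless driving $5,800; animal cruelty $39,000.
Stacking rule: highest base plus 20% of each additional charge. Highest is animal cruelty at $39,000. Additional: $1,500 × 20% = $300; $5,800 × 20% = $1,160. Combined base = $39,000 + $1,460 = $40,460.
A deadly weapon other than a firearm was used (+5%): $40,460 × 1.05 = $42,483.
Offense occurred in a school zone (+35%): $42,483 × 1.35 = $57,352.05.
Rounded to the nearest dollar: $57,352.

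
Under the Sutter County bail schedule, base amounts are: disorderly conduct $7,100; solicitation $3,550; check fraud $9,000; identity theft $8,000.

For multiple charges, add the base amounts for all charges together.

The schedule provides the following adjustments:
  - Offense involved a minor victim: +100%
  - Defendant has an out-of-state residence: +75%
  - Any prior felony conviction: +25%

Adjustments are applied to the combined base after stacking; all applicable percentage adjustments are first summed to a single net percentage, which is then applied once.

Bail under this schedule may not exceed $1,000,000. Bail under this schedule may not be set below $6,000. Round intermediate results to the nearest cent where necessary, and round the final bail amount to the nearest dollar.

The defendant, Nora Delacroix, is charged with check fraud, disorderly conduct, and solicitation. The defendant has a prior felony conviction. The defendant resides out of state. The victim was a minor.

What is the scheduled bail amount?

$58,950

Base amounts from the schedule: check fraud $9,000; disorderly conduct $7,100; solicitation $3,550.
Stacking rule: sum of all bases. $9,000 + $7,100 + $3,550 = $19,650.
Net percentage adjustment: +100% +75% +25% = +200%. $19,650 × 3 = $58,950.
$58,950 is within the $1,000,000 maximum.
$58,950 is at or above the $6,000 minimum.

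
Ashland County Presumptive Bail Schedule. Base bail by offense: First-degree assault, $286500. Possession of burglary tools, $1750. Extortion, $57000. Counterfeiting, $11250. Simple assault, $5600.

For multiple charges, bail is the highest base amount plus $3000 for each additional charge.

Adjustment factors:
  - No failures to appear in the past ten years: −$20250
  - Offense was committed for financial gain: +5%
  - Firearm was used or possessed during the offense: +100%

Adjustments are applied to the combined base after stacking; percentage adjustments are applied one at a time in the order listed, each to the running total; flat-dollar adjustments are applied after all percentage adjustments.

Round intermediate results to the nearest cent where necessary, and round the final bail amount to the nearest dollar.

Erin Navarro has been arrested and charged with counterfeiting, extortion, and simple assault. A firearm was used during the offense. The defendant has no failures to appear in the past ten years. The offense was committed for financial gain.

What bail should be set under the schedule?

$112050

Base amounts from the schedule: counterfeiting $11250; extortion $57000; simple assault $5600.
Stacking rule: highest base plus $3000 per additional charge. Highest is extortion at $57000; 2 additional charges → +$6000. Combined base = $63000.
Offense was committed for financial gain (+5%): $63000 × 1.05 = $66150.
Firearm was used or possessed during the offense (+100%): $66150 × 2 = $132300.
No failures to appear in the past ten years (−$20250 flat): $132300 − $20250 = $112050.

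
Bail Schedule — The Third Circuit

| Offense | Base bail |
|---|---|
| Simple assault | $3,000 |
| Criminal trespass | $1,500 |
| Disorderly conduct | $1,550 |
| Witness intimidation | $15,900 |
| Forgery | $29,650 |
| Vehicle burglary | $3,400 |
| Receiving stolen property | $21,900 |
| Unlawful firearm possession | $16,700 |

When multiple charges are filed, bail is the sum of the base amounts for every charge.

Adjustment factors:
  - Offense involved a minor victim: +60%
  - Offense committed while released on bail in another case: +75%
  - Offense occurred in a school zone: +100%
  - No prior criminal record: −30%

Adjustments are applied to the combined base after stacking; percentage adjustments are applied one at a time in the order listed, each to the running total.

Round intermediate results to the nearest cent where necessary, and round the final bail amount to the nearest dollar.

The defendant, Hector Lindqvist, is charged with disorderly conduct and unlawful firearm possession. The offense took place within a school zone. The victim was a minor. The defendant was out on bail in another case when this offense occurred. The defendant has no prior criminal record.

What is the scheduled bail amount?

$71,540

Base amounts from the schedule: disorderly conduct $1,550; unlawful firearm possession $16,700.
Stacking rule: sum of all bases. $1,550 + $16,700 = $18,250.
Offense involved a minor victim (+60%): $18,250 × 1.6 = $29,200.
Offense committed while released on bail in another case (+75%): $29,200 × 1.75 = $51,100.
Offense occurred in a school zone (+100%): $51,100 × 2 = $102,200.
No prior criminal record (−30%): $102,200 × 0.7 = $71,540.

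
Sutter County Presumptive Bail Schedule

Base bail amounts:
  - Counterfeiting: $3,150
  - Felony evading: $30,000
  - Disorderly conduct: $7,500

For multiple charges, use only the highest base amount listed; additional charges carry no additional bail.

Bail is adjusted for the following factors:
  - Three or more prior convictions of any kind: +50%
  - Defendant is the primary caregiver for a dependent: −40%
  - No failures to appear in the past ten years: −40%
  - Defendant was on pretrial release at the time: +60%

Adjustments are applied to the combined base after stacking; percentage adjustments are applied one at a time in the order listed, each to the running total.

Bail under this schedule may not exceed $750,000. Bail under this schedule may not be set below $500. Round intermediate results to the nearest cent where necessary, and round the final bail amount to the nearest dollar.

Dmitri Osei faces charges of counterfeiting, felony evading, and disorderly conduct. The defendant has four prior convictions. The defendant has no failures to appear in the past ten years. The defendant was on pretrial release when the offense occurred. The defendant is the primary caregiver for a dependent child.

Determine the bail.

Base amounts from the schedule: counterfeiting $3,150; felony evading $30,000; disorderly conduct $7,500.
Stacking rule: use the highest base only. Highest is felony evading at $30,000. Combined base = $30,000.
Three or more prior convictions of any kind (+50%): $30,000 × 1.5 = $45,000.
Defendant is the primary caregiver for a dependent (−40%): $45,000 × 0.6 = $27,000.
No failures to appear in the past ten years (−40%): $27,000 × 0.6 = $16,200.
Defendant was on pretrial release at the time (+60%): $16,200 × 1.6 = $25,920.
$25,920 is within the $750,000 maximum.
$25,920 is at or above the $500 minimum.

$25,920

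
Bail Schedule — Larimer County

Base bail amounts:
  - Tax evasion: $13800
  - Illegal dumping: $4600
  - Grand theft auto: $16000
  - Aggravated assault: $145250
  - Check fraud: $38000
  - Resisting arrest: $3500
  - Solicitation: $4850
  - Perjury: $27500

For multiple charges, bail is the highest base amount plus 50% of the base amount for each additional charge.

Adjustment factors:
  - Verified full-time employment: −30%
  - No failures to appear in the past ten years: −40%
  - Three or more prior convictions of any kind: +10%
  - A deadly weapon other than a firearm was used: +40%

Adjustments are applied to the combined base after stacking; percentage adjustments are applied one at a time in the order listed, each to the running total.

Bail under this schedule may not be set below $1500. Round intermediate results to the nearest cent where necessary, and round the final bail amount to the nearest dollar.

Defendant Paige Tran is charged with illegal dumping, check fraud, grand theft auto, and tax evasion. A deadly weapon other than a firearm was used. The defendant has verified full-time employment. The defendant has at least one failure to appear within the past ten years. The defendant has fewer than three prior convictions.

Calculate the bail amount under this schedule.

$54096

Base amounts from the schedule: illegal dumping $4600; check fraud $38000; grand theft auto $16000; tax evasion $13800.
Stacking rule: highest base plus 50% of each additional charge. Highest is check fraud at $38000. Additional: $4600 × 50% = $2300; $16000 × 50% = $8000; $13800 × 50% = $6900. Combined base = $38000 + $17200 = $55200.
Verified full-time employment (−30%): $55200 × 0.7 = $38640.
A deadly weapon other than a firearm was used (+40%): $38640 × 1.4 = $54096.
$54096 is at or above the $1500 minimum.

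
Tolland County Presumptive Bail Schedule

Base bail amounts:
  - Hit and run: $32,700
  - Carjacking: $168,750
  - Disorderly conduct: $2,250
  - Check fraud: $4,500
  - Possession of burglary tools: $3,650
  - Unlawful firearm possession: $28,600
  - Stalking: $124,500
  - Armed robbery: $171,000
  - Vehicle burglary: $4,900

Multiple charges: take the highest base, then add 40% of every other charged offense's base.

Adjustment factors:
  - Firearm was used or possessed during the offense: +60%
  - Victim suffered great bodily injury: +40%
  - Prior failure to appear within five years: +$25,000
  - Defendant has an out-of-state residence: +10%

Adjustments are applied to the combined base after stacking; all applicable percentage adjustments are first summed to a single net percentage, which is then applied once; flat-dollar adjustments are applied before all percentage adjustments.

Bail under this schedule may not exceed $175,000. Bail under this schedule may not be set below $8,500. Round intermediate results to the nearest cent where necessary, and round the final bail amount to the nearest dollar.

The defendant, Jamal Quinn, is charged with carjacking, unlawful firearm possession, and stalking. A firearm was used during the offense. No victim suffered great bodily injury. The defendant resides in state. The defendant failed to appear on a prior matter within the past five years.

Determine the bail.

Base amounts from the schedule: carjacking $168,750; unlawful firearm possession $28,600; stalking $124,500.
Stacking rule: highest base plus 40% of each additional charge. Highest is carjacking at $168,750. Additional: $28,600 × 40% = $11,440; $124,500 × 40% = $49,800. Combined base = $168,750 + $61,240 = $229,990.
Prior failure to appear within five years (+$25,000 flat): $229,990 + $25,000 = $254,990.
Firearm was used or possessed during the offense (+60%): $254,990 × 1.6 = $407,984.
Result $407,984 exceeds the maximum of $175,000; bail is capped at $175,000.
$175,000 is at or above the $8,500 minimum.

$175,000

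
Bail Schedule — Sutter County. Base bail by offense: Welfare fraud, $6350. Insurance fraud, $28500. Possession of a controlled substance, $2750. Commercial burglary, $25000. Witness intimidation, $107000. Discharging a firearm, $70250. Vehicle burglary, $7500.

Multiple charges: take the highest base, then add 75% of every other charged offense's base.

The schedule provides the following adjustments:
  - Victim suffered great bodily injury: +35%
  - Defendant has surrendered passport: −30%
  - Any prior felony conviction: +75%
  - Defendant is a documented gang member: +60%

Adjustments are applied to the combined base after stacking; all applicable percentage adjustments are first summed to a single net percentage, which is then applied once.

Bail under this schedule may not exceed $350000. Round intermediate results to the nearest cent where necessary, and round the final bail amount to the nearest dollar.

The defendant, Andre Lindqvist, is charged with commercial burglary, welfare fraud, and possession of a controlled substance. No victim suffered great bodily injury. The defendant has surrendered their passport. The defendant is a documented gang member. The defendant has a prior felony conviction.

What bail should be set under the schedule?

Base amounts from the schedule: commercial burglary $25000; welfare fraud $6350; possession of a controlled substance $2750.
Stacking rule: highest base plus 75% of each additional charge. Highest is commercial burglary at $25000. Additional: $6350 × 75% = $4762.50; $2750 × 75% = $2062.50. Combined base = $25000 + $6825 = $31825.
Net percentage adjustment: −30% +75% +60% = +105%. $31825 × 2.05 = $65241.25.
$65241.25 is within the $350000 maximum.
Rounded to the nearest dollar: $65241.

$65241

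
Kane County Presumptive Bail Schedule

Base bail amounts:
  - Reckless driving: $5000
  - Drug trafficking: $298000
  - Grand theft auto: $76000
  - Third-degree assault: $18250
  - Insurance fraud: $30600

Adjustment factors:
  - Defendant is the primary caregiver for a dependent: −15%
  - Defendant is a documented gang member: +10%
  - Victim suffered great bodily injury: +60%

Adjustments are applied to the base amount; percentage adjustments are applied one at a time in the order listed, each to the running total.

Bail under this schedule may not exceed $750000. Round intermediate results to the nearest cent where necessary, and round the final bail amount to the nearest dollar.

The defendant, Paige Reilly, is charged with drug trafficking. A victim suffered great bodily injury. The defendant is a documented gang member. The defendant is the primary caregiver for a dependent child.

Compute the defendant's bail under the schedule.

$445808

Base amounts from the schedule: drug trafficking $298000.
Single charge. Combined base = $298000.
Defendant is the primary caregiver for a dependent (−15%): $298000 × 0.85 = $253300.
Defendant is a documented gang member (+10%): $253300 × 1.1 = $278630.
Victim suffered great bodily injury (+60%): $278630 × 1.6 = $445808.
$445808 is within the $750000 maximum.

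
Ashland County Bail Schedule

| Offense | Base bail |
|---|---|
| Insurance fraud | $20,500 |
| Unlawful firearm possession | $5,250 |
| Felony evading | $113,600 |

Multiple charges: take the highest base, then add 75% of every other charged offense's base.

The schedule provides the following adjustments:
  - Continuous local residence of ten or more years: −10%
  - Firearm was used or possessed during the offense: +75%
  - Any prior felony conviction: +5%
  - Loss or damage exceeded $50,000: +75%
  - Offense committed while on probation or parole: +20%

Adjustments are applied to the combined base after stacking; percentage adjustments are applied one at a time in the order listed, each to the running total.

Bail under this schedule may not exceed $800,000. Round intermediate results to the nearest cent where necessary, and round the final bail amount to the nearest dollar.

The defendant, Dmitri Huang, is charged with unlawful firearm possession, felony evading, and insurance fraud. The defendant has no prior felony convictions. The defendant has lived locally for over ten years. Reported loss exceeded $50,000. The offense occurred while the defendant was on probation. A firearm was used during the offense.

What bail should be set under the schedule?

Base amounts from the schedule: unlawful firearm possession $5,250; felony evading $113,600; insurance fraud $20,500.
Stacking rule: highest base plus 75% of each additional charge. Highest is felony evading at $113,600. Additional: $5,250 × 75% = $3,937.50; $20,500 × 75% = $15,375. Combined base = $113,600 + $19,312.50 = $132,912.50.
Continuous local residence of ten or more years (−10%): $132,912.50 × 0.9 = $119,621.25.
Firearm was used or possessed during the offense (+75%): $119,621.25 × 1.75 = $209,337.19.
Loss or damage exceeded $50,000 (+75%): $209,337.19 × 1.75 = $366,340.08.
Offense committed while on probation or parole (+20%): $366,340.08 × 1.2 = $439,608.10.
$439,608.10 is within the $800,000 maximum.
Rounded to the nearest dollar: $439,608.

$439,608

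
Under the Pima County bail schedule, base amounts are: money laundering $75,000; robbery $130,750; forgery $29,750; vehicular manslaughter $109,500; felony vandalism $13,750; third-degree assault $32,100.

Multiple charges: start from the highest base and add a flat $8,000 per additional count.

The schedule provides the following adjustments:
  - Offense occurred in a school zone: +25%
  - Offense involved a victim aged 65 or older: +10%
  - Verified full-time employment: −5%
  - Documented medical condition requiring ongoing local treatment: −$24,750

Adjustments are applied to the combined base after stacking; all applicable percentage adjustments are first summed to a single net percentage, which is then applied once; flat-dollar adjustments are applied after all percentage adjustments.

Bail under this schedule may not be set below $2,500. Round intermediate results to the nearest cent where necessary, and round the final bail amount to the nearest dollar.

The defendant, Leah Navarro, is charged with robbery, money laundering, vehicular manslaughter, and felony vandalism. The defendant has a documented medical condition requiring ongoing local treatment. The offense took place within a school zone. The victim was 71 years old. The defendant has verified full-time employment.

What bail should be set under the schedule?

Base amounts from the schedule: robbery $130,750; money laundering $75,000; vehicular manslaughter $109,500; felony vandalism $13,750.
Stacking rule: highest base plus $8,000 per additional charge. Highest is robbery at $130,750; 3 additional charges → +$24,000. Combined base = $154,750.
Net percentage adjustment: +25% +10% −5% = +30%. $154,750 × 1.3 = $201,175.
Documented medical condition requiring ongoing local treatment (−$24,750 flat): $201,175 − $24,750 = $176,425.
$176,425 is at or above the $2,500 minimum.

$176,425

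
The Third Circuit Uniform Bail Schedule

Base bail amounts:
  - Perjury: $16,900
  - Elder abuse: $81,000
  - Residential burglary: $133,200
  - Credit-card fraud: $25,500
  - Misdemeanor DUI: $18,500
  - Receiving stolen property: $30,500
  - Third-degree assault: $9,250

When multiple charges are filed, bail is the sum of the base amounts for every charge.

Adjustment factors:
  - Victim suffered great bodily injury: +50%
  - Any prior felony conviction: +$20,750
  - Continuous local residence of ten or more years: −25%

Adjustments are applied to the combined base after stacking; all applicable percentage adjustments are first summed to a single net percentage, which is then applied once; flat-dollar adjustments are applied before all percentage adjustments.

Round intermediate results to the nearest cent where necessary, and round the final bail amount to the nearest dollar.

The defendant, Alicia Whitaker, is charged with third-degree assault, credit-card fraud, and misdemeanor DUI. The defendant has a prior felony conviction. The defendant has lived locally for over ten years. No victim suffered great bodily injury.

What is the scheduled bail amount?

Base amounts from the schedule: third-degree assault $9,250; credit-card fraud $25,500; misdemeanor DUI $18,500.
Stacking rule: sum of all bases. $9,250 + $25,500 + $18,500 = $53,250.
Any prior felony conviction (+$20,750 flat): $53,250 + $20,750 = $74,000.
Continuous local residence of ten or more years (−25%): $74,000 × 0.75 = $55,500.

$55,500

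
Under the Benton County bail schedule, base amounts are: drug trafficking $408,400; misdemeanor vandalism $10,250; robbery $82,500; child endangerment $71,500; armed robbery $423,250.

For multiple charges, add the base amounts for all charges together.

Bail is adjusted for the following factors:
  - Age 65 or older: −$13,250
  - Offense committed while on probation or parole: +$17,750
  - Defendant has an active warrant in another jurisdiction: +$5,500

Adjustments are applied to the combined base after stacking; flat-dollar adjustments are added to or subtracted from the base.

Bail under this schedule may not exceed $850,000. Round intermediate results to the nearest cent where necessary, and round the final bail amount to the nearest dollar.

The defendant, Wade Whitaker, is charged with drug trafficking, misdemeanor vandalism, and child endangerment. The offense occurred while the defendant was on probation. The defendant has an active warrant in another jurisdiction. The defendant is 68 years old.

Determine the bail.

Base amounts from the schedule: drug trafficking $408,400; misdemeanor vandalism $10,250; child endangerment $71,500.
Stacking rule: sum of all bases. $408,400 + $10,250 + $71,500 = $490,150.
Age 65 or older (−$13,250 flat): $490,150 − $13,250 = $476,900.
Offense committed while on probation or parole (+$17,750 flat): $476,900 + $17,750 = $494,650.
Defendant has an active warrant in another jurisdiction (+$5,500 flat): $494,650 + $5,500 = $500,150.
$500,150 is within the $850,000 maximum.

$500,150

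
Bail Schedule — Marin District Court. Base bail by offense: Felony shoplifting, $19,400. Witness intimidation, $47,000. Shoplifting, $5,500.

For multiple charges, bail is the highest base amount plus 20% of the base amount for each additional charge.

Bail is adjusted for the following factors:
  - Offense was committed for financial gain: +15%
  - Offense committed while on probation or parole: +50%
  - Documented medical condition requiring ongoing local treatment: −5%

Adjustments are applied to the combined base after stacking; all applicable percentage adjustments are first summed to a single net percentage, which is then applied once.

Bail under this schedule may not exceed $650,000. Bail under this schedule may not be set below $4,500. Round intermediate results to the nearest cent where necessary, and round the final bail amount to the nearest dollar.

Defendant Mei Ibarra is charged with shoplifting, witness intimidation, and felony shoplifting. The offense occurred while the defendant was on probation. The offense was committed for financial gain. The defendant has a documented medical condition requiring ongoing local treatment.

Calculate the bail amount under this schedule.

$83,168

Base amounts from the schedule: shoplifting $5,500; witness intimidation $47,000; felony shoplifting $19,400.
Stacking rule: highest base plus 20% of each additional charge. Highest is witness intimidation at $47,000. Additional: $5,500 × 20% = $1,100; $19,400 × 20% = $3,880. Combined base = $47,000 + $4,980 = $51,980.
Net percentage adjustment: +15% +50% −5% = +60%. $51,980 × 1.6 = $83,168.
$83,168 is within the $650,000 maximum.
$83,168 is at or above the $4,500 minimum.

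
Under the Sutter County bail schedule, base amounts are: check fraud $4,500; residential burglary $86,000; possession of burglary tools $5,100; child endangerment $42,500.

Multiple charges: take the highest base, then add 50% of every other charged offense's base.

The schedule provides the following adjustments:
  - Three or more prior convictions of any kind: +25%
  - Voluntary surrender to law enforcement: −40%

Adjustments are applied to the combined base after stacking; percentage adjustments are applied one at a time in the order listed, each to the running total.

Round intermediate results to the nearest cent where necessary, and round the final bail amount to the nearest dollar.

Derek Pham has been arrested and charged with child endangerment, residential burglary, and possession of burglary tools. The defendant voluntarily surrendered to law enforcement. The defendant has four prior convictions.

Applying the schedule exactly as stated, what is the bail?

Base amounts from the schedule: child endangerment $42,500; residential burglary $86,000; possession of burglary tools $5,100.
Stacking rule: highest base plus 50% of each additional charge. Highest is residential burglary at $86,000. Additional: $42,500 × 50% = $21,250; $5,100 × 50% = $2,550. Combined base = $86,000 + $23,800 = $109,800.
Three or more prior convictions of any kind (+25%): $109,800 × 1.25 = $137,250.
Voluntary surrender to law enforcement (−40%): $137,250 × 0.6 = $82,350.

$82,350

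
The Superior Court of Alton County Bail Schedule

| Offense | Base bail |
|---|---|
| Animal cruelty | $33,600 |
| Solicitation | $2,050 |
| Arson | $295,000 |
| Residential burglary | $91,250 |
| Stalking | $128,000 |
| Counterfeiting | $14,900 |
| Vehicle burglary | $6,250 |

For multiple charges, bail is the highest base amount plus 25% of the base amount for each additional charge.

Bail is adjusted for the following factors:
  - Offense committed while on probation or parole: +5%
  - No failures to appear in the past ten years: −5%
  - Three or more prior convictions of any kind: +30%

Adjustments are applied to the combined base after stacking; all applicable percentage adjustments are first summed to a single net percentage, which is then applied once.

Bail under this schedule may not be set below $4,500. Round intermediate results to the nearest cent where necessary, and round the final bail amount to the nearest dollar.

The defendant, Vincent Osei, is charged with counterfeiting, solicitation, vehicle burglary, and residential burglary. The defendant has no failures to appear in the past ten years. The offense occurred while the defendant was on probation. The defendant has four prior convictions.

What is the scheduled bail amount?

$126,165

Base amounts from the schedule: counterfeiting $14,900; solicitation $2,050; vehicle burglary $6,250; residential burglary $91,250.
Stacking rule: highest base plus 25% of each additional charge. Highest is residential burglary at $91,250. Additional: $14,900 × 25% = $3,725; $2,050 × 25% = $512.50; $6,250 × 25% = $1,562.50. Combined base = $91,250 + $5,800 = $97,050.
Net percentage adjustment: +5% −5% +30% = +30%. $97,050 × 1.3 = $126,165.
$126,165 is at or above the $4,500 minimum.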